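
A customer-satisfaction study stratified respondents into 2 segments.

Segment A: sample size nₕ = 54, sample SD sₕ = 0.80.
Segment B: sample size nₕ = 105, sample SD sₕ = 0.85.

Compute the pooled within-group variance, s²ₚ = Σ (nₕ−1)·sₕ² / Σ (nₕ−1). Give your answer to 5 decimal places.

0.69465

Degrees of freedom: 53 + 104 = 157.
Σ(nₕ−1)sₕ² = 53·0.64 + 104·0.7225 = 109.06.
s²ₚ = 109.06 / 157 = 0.6946497... → 0.69465.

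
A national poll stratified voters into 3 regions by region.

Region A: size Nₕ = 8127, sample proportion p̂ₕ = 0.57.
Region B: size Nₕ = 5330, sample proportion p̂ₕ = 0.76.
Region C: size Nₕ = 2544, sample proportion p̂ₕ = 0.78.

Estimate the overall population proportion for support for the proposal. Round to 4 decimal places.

Wₕ = Nₕ/N with N = 16001: 0.5079, 0.3331, 0.1590.
p̂_st = 0.5079·0.57 + 0.3331·0.76 + 0.1590·0.78 ≈ 0.666678... → 0.6667.

0.6667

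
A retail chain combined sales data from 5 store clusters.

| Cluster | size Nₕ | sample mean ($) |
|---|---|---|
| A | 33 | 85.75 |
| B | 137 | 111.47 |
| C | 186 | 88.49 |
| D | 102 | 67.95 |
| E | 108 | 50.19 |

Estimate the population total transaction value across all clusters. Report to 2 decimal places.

Estimate total by summing Nₕ·x̄ₕ over strata.
33·85.75 + 137·111.47 + 186·88.49 + 102·67.95 + 108·50.19 = 2829.75 + 15271.39 + 16459.14 + 6930.9 + 5420.52 = 46911.70.

46911.70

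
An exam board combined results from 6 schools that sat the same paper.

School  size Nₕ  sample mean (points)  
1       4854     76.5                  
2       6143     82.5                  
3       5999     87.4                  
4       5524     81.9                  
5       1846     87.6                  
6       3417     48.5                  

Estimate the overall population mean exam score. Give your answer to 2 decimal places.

78.55

x̄_st = (Σ Nₕx̄ₕ) / (Σ Nₕ) = (4854·76.5 + 6143·82.5 + 5999·87.4 + 5524·81.9 + 1846·87.6 + 3417·48.5) / 27783
= 2182290.8 / 27783 = 78.5477... → 78.55.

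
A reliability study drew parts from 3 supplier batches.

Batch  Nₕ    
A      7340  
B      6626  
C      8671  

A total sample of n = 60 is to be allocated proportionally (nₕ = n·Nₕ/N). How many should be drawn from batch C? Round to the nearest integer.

Share of batch C = 8671/22637 = 0.38305.
Allocate 60 × 0.38305 = 22.983... → 23.

23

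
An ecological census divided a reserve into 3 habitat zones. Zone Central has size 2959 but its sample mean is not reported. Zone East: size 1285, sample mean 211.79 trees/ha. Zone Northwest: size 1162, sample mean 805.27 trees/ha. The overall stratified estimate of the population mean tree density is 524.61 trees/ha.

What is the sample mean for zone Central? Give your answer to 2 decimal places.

Σ Nₕx̄ₕ = N·μ, so 2959·x̄_Central = 5406·524.61 − (1285·211.79 + 1162·805.27).
= 2836041.66 − 1207873.89 = 1628167.77.
x̄_Central = 1628167.77 / 2959 = 550.2426... → 550.24.

550.24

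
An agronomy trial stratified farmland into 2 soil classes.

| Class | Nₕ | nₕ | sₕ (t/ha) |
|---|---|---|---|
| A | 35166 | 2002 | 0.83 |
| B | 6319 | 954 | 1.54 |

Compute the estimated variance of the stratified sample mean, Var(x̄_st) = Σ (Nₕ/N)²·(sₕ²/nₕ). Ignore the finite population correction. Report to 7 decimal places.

N = 41485; Wₕ = Nₕ/N.
class A: (35166/41485)²·0.83²/2002 = 0.0002472611
class B: (6319/41485)²·1.54²/954 = 0.0000576777
Sum = 0.0003049388 → 0.0003049.

0.0003049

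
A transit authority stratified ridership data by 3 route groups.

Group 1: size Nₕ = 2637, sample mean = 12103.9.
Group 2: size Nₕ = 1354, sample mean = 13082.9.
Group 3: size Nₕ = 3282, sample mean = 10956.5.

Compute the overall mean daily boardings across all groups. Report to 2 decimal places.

11768.38

N = 2637 + 1354 + 3282 = 7273.
The stratified mean weights each stratum mean by its population share Nₕ/N.
Σ Nₕx̄ₕ = 2637·12103.9 + 1354·13082.9 + 3282·10956.5 = 31917984.3 + 17714246.6 + 35959233 = 85591463.9.
Divide by N: 85591463.9 / 7273 = 11768.3850... → 11768.38.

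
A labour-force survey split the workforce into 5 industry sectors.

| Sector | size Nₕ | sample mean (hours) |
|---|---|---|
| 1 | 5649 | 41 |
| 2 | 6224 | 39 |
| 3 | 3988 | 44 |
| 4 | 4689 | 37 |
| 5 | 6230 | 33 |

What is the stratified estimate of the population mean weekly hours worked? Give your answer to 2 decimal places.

N = 5649 + 6224 + 3988 + 4689 + 6230 = 26780.
The stratified mean weights each stratum mean by its population share Nₕ/N.
Σ Nₕx̄ₕ = 5649·41 + 6224·39 + 3988·44 + 4689·37 + 6230·33 = 231609 + 242736 + 175472 + 173493 + 205590 = 1028900.
Divide by N: 1028900 / 26780 = 38.4205... → 38.42.

38.42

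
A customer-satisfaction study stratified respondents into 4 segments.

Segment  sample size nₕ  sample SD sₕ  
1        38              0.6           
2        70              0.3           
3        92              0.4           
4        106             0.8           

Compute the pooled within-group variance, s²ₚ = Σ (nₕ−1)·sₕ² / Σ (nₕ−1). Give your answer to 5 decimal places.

0.33540

1: (38−1)·0.6² = 37·0.36 = 13.32
2: (70−1)·0.3² = 69·0.09 = 6.21
3: (92−1)·0.4² = 91·0.16 = 14.56
4: (106−1)·0.8² = 105·0.64 = 67.2
Numerator = 101.29; denominator = Σ(nₕ−1) = 302.
s²ₚ = 101.29/302 = 0.3353974... → 0.33540.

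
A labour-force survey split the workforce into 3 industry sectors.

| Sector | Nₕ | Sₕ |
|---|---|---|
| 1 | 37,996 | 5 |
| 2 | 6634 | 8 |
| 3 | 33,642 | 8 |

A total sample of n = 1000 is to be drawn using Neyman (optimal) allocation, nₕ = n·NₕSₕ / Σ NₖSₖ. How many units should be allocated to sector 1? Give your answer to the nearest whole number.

1: NₕSₕ = 37996·5 = 189980
2: NₕSₕ = 6634·8 = 53072
3: NₕSₕ = 33642·8 = 269136
Σ NₕSₕ = 512188.
n_1 = 1000·189980/512188 = 370.918... → 371.

371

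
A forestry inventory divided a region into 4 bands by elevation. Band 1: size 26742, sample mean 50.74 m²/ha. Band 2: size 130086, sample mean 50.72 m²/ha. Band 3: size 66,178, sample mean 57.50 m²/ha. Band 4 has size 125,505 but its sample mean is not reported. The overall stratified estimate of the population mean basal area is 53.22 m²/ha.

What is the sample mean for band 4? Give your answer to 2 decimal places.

N = 26742 + 130086 + 66178 + 125505 = 348511.
Overall total = μ·N = 53.22·348511 = 18547755.42.
Subtract the known strata: 26742·50.74 + 130086·50.72 + 66178·57.50 = 11760086.
Remaining total for band 4: 18547755.42 − 11760086 = 6787669.42.
Divide by its size: 6787669.42 / 125505 = 54.0829... → 54.08.

54.08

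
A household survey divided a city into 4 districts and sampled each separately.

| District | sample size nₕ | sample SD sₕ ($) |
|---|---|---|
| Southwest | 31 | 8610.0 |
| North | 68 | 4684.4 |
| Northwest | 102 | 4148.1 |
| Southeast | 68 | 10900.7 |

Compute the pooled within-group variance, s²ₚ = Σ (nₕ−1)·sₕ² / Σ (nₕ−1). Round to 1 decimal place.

Southwest: (31−1)·8610.0² = 30·74132100 = 2223963000
North: (68−1)·4684.4² = 67·21943603.36 = 1470221425.12
Northwest: (102−1)·4148.1² = 101·17206733.61 = 1737880094.61
Southeast: (68−1)·10900.7² = 67·118825260.49 = 7961292452.83
Numerator = 13393356972.56; denominator = Σ(nₕ−1) = 265.
s²ₚ = 13393356972.56/265 = 50540969.708... → 50540969.7.

50540969.7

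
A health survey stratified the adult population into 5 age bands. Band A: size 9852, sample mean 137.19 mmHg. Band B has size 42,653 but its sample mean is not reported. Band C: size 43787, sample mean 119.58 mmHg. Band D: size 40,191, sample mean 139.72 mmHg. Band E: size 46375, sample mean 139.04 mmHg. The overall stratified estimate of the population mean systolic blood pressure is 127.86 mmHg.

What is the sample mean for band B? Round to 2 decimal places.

Σ Nₕx̄ₕ = N·μ, so 42653·x̄_B = 182858·127.86 − (9852·137.19 + 43787·119.58 + 40191·139.72 + 46375·139.04).
= 23380223.88 − 18651111.86 = 4729112.02.
x̄_B = 4729112.02 / 42653 = 110.8741... → 110.87.

110.87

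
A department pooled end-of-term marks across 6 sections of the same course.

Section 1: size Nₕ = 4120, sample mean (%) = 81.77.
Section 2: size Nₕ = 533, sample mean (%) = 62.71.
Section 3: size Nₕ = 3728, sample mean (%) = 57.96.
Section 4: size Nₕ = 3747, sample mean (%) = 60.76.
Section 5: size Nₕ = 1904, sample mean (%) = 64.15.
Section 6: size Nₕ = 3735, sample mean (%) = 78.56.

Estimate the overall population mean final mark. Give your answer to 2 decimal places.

69.21

x̄_st = (Σ Nₕx̄ₕ) / (Σ Nₕ) = (4120·81.77 + 533·62.71 + 3728·57.96 + 3747·60.76 + 1904·64.15 + 3735·78.56) / 17767
= 1229622.63 / 17767 = 69.2082... → 69.21.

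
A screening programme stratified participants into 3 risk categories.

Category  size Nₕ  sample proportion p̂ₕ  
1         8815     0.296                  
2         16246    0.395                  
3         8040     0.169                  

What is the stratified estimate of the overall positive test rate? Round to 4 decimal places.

N = 8815 + 16246 + 8040 = 33101.
Overall proportion = Σ (Nₕ/N)·p̂ₕ.
Σ Nₕp̂ₕ = 2609.24 + 6417.17 + 1358.76 = 10385.17.
10385.17 / 33101 = 0.313742... → 0.3137.

0.3137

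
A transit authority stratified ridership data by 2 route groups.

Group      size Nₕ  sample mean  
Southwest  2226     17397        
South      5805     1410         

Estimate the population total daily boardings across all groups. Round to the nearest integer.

46910772

Southwest: 2226·17397 = 38725722
South: 5805·1410 = 8185050
τ̂ = Σ Nₕx̄ₕ = 46910772.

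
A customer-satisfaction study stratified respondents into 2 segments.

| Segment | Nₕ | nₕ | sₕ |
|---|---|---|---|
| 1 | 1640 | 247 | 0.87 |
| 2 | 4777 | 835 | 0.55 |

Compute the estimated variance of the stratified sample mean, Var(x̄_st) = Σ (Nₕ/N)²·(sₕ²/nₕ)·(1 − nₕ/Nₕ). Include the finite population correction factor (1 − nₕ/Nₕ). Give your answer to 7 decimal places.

0.0003357

N = 6417. Term for each stratum: Wₕ²sₕ²/nₕ·(1−nₕ/Nₕ).
Var(x̄_st) = 0.0001700092 + 0.0001656711 = 0.0003356803 → 0.0003357.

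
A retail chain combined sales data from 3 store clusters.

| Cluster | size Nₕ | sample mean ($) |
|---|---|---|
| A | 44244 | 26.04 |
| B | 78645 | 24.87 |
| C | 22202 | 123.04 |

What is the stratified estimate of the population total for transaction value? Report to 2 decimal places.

Population total = Σ Nₕ·x̄ₕ (each stratum's size times its mean).
44244·26.04 + 78645·24.87 + 22202·123.04 = 1152113.76 + 1955901.15 + 2731734.08 = 5839748.99.

5839748.99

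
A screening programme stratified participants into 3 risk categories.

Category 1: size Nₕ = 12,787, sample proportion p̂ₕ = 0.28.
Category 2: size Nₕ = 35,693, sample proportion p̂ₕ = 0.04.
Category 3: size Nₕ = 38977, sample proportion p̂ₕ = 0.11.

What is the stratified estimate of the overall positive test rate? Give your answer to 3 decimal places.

0.106

N = 12787 + 35693 + 38977 = 87457.
Overall proportion = Σ (Nₕ/N)·p̂ₕ.
Σ Nₕp̂ₕ = 3580.36 + 1427.72 + 4287.47 = 9295.55.
9295.55 / 87457 = 0.10629... → 0.106.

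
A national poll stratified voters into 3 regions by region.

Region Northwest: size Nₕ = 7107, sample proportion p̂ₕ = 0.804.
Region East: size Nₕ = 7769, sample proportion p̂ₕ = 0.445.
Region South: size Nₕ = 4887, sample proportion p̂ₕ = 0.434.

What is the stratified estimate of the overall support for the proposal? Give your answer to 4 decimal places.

Wₕ = Nₕ/N with N = 19763: 0.3596, 0.3931, 0.2473.
p̂_st = 0.3596·0.804 + 0.3931·0.445 + 0.2473·0.434 ≈ 0.571380... → 0.5714.

0.5714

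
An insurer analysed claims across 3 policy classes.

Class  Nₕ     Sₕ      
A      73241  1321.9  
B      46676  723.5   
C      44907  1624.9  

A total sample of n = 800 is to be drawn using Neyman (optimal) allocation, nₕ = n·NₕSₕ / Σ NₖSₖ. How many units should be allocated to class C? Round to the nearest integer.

A: NₕSₕ = 73241·1321.9 = 96817277.9
B: NₕSₕ = 46676·723.5 = 33770086
C: NₕSₕ = 44907·1624.9 = 72969384.3
Σ NₕSₕ = 203556748.2.
n_C = 800·72969384.3/203556748.2 = 286.778... → 287.

287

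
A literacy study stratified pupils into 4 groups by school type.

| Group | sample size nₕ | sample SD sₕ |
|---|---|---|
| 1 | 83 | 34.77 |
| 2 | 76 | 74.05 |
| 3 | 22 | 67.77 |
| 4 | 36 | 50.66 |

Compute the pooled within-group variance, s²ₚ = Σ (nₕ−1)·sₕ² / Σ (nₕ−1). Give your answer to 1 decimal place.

Degrees of freedom: 82 + 75 + 21 + 35 = 213.
Σ(nₕ−1)sₕ² = 82·1208.9529 + 75·5483.4025 + 21·4592.7729 + 35·2566.4356 = 696662.8022.
s²ₚ = 696662.8022 / 213 = 3270.717... → 3270.7.

3270.7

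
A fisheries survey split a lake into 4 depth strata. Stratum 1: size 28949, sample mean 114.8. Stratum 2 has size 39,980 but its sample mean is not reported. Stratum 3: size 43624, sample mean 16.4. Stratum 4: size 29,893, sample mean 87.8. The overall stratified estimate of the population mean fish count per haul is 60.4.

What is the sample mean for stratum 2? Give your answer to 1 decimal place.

48.5

Σ Nₕx̄ₕ = N·μ, so 39980·x̄_2 = 142446·60.4 − (28949·114.8 + 43624·16.4 + 29893·87.8).
= 8603738.4 − 6663384.2 = 1940354.2.
x̄_2 = 1940354.2 / 39980 = 48.533... → 48.5.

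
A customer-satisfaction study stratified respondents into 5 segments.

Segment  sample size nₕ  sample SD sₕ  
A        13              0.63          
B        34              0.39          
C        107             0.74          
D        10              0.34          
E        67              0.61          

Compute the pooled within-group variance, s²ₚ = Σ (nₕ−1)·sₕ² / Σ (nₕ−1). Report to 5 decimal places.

0.41339

A: (13−1)·0.63² = 12·0.3969 = 4.7628
B: (34−1)·0.39² = 33·0.1521 = 5.0193
C: (107−1)·0.74² = 106·0.5476 = 58.0456
D: (10−1)·0.34² = 9·0.1156 = 1.0404
E: (67−1)·0.61² = 66·0.3721 = 24.5586
Numerator = 93.4267; denominator = Σ(nₕ−1) = 226.
s²ₚ = 93.4267/226 = 0.4133925... → 0.41339.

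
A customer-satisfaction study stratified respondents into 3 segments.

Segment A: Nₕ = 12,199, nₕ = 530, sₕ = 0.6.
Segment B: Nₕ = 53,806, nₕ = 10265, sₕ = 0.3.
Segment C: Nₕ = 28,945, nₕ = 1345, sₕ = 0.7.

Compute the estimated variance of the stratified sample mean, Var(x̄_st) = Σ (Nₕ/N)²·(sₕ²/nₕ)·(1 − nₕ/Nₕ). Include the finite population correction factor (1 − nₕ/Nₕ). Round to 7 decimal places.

N = 94950. Term for each stratum: Wₕ²sₕ²/nₕ·(1−nₕ/Nₕ).
Var(x̄_st) = 0.0000107249 + 0.0000022784 + 0.0000322825 = 0.0000452857 → 0.0000453.

0.0000453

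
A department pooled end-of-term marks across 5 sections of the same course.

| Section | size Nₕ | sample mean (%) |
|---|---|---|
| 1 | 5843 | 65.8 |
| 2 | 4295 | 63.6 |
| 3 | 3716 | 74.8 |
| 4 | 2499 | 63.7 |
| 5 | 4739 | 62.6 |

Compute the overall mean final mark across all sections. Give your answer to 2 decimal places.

N = 21092; weights Wₕ = Nₕ/N = (0.2770, 0.2036, 0.1762, 0.1185, 0.2247).
x̄_st = Σ Wₕ·x̄ₕ = 0.2770·65.8 + 0.2036·63.6 + 0.1762·74.8 + 0.1185·63.7 + 0.2247·62.6 ≈ 65.9698...
→ 65.97.

65.97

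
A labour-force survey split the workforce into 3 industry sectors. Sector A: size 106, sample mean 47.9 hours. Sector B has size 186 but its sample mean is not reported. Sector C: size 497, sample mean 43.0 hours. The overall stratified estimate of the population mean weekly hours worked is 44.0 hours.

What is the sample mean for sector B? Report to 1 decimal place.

N = 106 + 186 + 497 = 789.
Overall total = μ·N = 44.0·789 = 34716.
Subtract the known strata: 106·47.9 + 497·43.0 = 26448.4.
Remaining total for sector B: 34716 − 26448.4 = 8267.6.
Divide by its size: 8267.6 / 186 = 44.449... → 44.4.

44.4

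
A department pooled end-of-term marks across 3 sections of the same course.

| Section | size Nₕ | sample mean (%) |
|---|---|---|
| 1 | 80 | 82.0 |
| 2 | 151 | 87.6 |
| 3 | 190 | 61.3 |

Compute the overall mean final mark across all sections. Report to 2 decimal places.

N = 421; weights Wₕ = Nₕ/N = (0.1900, 0.3587, 0.4513).
x̄_st = Σ Wₕ·x̄ₕ = 0.1900·82.0 + 0.3587·87.6 + 0.4513·61.3 ≈ 74.6665...
→ 74.67.

74.67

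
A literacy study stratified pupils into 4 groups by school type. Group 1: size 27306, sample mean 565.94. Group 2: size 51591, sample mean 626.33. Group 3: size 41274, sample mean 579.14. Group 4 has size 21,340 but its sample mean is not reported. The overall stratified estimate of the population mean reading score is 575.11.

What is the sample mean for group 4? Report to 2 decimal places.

455.22

Σ Nₕx̄ₕ = N·μ, so 21340·x̄_4 = 141511·575.11 − (27306·565.94 + 51591·626.33 + 41274·579.14).
= 81384391.21 − 71669973.03 = 9714418.18.
x̄_4 = 9714418.18 / 21340 = 455.2211... → 455.22.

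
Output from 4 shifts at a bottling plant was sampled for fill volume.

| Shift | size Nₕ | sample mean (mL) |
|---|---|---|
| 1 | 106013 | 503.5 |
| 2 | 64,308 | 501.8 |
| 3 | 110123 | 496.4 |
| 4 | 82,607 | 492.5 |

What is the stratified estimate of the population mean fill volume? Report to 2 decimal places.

x̄_st = (Σ Nₕx̄ₕ) / (Σ Nₕ) = (106013·503.5 + 64308·501.8 + 110123·496.4 + 82607·492.5) / 363051
= 180996304.6 / 363051 = 498.5424... → 498.54.

498.54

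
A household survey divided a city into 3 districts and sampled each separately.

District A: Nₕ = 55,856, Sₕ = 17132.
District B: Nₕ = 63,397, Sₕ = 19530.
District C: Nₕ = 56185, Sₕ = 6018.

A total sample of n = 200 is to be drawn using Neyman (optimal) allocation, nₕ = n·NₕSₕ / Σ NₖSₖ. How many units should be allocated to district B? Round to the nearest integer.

Σ NₕSₕ = 55856·17132 + 63397·19530 + 56185·6018 = 2533189732.
Share for B: 1238143410/2533189732 = 0.48877.
n_B = 200 × 0.48877 = 97.754... → 98.

98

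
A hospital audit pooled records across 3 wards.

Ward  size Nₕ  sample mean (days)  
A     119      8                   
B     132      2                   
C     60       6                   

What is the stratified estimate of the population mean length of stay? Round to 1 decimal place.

5.1

N = 311; weights Wₕ = Nₕ/N = (0.3826, 0.4244, 0.1929).
x̄_st = Σ Wₕ·x̄ₕ = 0.3826·8 + 0.4244·2 + 0.1929·6 ≈ 5.068...
→ 5.1.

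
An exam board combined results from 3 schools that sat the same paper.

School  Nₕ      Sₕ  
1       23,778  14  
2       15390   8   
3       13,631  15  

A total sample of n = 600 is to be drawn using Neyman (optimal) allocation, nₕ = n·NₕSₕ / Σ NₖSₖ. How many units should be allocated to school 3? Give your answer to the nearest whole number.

Σ NₕSₕ = 23778·14 + 15390·8 + 13631·15 = 660477.
Share for 3: 204465/660477 = 0.30957.
n_3 = 600 × 0.30957 = 185.743... → 186.

186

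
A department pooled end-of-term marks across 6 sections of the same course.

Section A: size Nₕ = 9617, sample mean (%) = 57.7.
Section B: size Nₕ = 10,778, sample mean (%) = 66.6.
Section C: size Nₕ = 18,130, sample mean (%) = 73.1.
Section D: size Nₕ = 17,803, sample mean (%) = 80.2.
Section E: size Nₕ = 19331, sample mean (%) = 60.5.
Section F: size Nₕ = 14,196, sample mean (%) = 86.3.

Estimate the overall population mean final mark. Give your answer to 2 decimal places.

71.45

x̄_st = (Σ Nₕx̄ₕ) / (Σ Nₕ) = (9617·57.7 + 10778·66.6 + 18130·73.1 + 17803·80.2 + 19331·60.5 + 14196·86.3) / 89855
= 6420459.6 / 89855 = 71.4536... → 71.45.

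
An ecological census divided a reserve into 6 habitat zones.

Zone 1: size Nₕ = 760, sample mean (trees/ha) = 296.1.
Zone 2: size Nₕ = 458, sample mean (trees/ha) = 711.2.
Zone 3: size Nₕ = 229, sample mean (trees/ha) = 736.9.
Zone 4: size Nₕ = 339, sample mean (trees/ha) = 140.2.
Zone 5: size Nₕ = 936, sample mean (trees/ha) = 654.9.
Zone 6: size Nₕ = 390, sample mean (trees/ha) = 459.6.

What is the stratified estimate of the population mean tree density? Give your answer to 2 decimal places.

501.05

x̄_st = (Σ Nₕx̄ₕ) / (Σ Nₕ) = (760·296.1 + 458·711.2 + 229·736.9 + 339·140.2 + 936·654.9 + 390·459.6) / 3112
= 1559273.9 / 3112 = 501.0520... → 501.05.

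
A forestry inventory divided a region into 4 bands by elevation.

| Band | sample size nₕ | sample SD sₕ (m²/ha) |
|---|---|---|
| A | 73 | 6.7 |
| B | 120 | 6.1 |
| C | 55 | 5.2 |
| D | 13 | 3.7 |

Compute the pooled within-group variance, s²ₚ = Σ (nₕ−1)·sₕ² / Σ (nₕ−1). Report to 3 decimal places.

36.126

A: (73−1)·6.7² = 72·44.89 = 3232.08
B: (120−1)·6.1² = 119·37.21 = 4427.99
C: (55−1)·5.2² = 54·27.04 = 1460.16
D: (13−1)·3.7² = 12·13.69 = 164.28
Numerator = 9284.51; denominator = Σ(nₕ−1) = 257.
s²ₚ = 9284.51/257 = 36.12650... → 36.126.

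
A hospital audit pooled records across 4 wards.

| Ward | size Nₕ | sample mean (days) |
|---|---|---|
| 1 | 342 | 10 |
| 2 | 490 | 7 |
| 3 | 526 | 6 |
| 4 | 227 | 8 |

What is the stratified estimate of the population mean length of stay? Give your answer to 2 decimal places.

7.46

x̄_st = (Σ Nₕx̄ₕ) / (Σ Nₕ) = (342·10 + 490·7 + 526·6 + 227·8) / 1585
= 11822 / 1585 = 7.4587... → 7.46.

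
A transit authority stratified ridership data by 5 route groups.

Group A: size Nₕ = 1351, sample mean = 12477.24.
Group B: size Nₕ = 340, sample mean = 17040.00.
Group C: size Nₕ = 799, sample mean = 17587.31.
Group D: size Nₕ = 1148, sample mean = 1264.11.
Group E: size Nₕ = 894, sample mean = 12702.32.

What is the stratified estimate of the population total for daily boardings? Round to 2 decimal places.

49509684.29

Population total = Σ Nₕ·x̄ₕ (each stratum's size times its mean).
1351·12477.24 + 340·17040.00 + 799·17587.31 + 1148·1264.11 + 894·12702.32 = 16856751.24 + 5793600 + 14052260.69 + 1451198.28 + 11355874.08 = 49509684.29.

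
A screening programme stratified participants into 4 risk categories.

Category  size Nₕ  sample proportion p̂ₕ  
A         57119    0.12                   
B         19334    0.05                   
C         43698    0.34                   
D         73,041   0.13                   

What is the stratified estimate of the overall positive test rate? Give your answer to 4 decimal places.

N = 57119 + 19334 + 43698 + 73041 = 193192.
Overall proportion = Σ (Nₕ/N)·p̂ₕ.
Σ Nₕp̂ₕ = 6854.28 + 966.7 + 14857.32 + 9495.33 = 32173.63.
32173.63 / 193192 = 0.166537... → 0.1665.

0.1665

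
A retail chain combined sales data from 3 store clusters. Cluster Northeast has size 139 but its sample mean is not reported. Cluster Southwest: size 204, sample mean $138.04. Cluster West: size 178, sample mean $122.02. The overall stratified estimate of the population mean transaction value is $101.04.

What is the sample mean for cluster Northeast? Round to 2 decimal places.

19.87

Σ Nₕx̄ₕ = N·μ, so 139·x̄_Northeast = 521·101.04 − (204·138.04 + 178·122.02).
= 52641.84 − 49879.72 = 2762.12.
x̄_Northeast = 2762.12 / 139 = 19.8714... → 19.87.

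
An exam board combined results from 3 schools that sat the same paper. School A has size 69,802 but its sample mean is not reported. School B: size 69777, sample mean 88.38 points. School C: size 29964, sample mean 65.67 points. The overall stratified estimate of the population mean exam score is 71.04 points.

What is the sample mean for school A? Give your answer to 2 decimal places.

56.01

N = 69802 + 69777 + 29964 = 169543.
Overall total = μ·N = 71.04·169543 = 12044334.72.
Subtract the known strata: 69777·88.38 + 29964·65.67 = 8134627.14.
Remaining total for school A: 12044334.72 − 8134627.14 = 3909707.58.
Divide by its size: 3909707.58 / 69802 = 56.0114... → 56.01.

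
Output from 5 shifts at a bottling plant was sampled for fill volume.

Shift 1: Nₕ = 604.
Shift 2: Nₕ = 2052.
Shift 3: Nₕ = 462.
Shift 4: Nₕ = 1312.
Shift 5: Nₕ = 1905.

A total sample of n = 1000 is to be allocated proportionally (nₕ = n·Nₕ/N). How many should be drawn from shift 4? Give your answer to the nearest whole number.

N = 604 + 2052 + 462 + 1312 + 1905 = 6335.
n_4 = 1000·1312/6335 = 207.103... → 207.

207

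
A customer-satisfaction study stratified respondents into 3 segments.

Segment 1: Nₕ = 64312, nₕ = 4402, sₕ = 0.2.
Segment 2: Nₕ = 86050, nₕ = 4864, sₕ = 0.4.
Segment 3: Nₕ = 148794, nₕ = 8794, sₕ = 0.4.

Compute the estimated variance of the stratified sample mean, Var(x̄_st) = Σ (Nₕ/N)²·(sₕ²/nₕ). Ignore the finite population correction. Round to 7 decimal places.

0.0000076

N = 299156. Term for each stratum: Wₕ²sₕ²/nₕ.
Var(x̄_st) = 0.0000004200 + 0.0000027217 + 0.0000045010 = 0.0000076426 → 0.0000076.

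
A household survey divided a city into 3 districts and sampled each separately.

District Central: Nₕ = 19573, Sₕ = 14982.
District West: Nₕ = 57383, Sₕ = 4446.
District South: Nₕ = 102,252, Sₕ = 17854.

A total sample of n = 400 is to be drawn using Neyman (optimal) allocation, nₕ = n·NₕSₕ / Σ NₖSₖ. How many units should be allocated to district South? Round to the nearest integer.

308

Central: NₕSₕ = 19573·14982 = 293242686
West: NₕSₕ = 57383·4446 = 255124818
South: NₕSₕ = 102252·17854 = 1825607208
Σ NₕSₕ = 2373974712.
n_South = 400·1825607208/2373974712 = 307.603... → 308.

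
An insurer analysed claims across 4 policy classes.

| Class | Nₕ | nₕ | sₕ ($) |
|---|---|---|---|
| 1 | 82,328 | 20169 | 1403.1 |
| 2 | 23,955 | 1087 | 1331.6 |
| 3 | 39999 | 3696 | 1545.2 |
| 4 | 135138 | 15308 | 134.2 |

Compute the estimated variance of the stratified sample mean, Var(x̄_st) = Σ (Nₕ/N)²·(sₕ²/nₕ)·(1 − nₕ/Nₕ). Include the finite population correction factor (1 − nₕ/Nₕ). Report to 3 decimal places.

29.675

N = 281420; Wₕ = Nₕ/N.
class 1: (82328/281420)²·1403.1²/20169·(1 − 20169/82328) = 6.307170
class 2: (23955/281420)²·1331.6²/1087·(1 − 1087/23955) = 11.283205
class 3: (39999/281420)²·1545.2²/3696·(1 − 3696/39999) = 11.844566
class 4: (135138/281420)²·134.2²/15308·(1 − 15308/135138) = 0.240558
Sum = 29.675499 → 29.675.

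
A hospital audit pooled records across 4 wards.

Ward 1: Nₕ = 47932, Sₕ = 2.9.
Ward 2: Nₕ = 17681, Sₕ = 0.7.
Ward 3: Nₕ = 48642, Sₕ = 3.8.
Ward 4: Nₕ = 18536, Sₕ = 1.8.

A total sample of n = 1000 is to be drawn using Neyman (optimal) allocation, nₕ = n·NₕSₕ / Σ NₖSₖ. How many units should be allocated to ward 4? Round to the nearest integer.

90

1: NₕSₕ = 47932·2.9 = 139002.8
2: NₕSₕ = 17681·0.7 = 12376.7
3: NₕSₕ = 48642·3.8 = 184839.6
4: NₕSₕ = 18536·1.8 = 33364.8
Σ NₕSₕ = 369583.9.
n_4 = 1000·33364.8/369583.9 = 90.277... → 90.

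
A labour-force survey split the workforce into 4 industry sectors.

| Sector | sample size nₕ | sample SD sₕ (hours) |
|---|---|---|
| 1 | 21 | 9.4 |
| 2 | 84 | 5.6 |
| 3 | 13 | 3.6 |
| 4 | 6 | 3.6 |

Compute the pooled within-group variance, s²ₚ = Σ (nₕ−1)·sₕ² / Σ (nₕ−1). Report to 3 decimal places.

38.253

1: (21−1)·9.4² = 20·88.36 = 1767.2
2: (84−1)·5.6² = 83·31.36 = 2602.88
3: (13−1)·3.6² = 12·12.96 = 155.52
4: (6−1)·3.6² = 5·12.96 = 64.8
Numerator = 4590.4; denominator = Σ(nₕ−1) = 120.
s²ₚ = 4590.4/120 = 38.25333... → 38.253.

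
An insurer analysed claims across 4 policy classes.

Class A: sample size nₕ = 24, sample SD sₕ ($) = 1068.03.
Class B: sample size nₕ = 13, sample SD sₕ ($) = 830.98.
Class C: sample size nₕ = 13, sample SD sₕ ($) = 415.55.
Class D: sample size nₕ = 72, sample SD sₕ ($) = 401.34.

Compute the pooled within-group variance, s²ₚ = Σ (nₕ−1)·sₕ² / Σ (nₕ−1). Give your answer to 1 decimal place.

Degrees of freedom: 23 + 12 + 12 + 71 = 118.
Σ(nₕ−1)sₕ² = 23·1140688.0809 + 12·690527.7604 + 12·172681.8025 + 71·161073.7956 = 48030580.1031.
s²ₚ = 48030580.1031 / 118 = 407038.814... → 407038.8.

407038.8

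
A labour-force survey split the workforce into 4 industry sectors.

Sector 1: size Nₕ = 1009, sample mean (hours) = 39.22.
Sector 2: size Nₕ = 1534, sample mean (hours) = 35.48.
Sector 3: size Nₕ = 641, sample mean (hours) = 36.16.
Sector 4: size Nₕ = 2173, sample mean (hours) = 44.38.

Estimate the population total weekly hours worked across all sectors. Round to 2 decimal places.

213615.60

Population total = Σ Nₕ·x̄ₕ (each stratum's size times its mean).
1009·39.22 + 1534·35.48 + 641·36.16 + 2173·44.38 = 39572.98 + 54426.32 + 23178.56 + 96437.74 = 213615.60.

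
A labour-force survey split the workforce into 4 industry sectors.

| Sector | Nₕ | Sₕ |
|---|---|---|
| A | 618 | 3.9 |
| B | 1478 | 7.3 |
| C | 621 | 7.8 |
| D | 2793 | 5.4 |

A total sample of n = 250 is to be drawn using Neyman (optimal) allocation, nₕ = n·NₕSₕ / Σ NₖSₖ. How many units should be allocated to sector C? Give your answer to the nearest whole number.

Σ NₕSₕ = 618·3.9 + 1478·7.3 + 621·7.8 + 2793·5.4 = 33125.6.
Share for C: 4843.8/33125.6 = 0.14623.
n_C = 250 × 0.14623 = 36.556... → 37.

37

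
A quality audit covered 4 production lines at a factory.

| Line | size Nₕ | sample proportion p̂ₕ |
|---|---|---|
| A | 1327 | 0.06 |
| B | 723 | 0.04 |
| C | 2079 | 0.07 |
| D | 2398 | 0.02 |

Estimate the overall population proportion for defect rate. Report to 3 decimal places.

0.046

Wₕ = Nₕ/N with N = 6527: 0.2033, 0.1108, 0.3185, 0.3674.
p̂_st = 0.2033·0.06 + 0.1108·0.04 + 0.3185·0.07 + 0.3674·0.02 ≈ 0.04627... → 0.046.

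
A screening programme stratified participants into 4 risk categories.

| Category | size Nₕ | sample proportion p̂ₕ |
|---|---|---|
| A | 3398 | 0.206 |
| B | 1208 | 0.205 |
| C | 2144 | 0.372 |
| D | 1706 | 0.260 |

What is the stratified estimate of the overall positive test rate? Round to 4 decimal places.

Wₕ = Nₕ/N with N = 8456: 0.4018, 0.1429, 0.2535, 0.2018.
p̂_st = 0.4018·0.206 + 0.1429·0.205 + 0.2535·0.372 + 0.2018·0.260 ≈ 0.258841... → 0.2588.

0.2588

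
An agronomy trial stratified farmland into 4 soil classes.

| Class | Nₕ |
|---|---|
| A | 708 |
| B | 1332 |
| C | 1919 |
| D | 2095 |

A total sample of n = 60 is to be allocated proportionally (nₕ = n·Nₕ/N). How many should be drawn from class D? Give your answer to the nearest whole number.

21

N = 708 + 1332 + 1919 + 2095 = 6054.
n_D = 60·2095/6054 = 20.763... → 21.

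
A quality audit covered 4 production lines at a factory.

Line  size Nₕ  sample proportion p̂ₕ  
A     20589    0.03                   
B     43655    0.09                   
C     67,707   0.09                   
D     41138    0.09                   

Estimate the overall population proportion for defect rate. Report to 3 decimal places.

0.083

Wₕ = Nₕ/N with N = 173089: 0.1190, 0.2522, 0.3912, 0.2377.
p̂_st = 0.1190·0.03 + 0.2522·0.09 + 0.3912·0.09 + 0.2377·0.09 ≈ 0.08286... → 0.083.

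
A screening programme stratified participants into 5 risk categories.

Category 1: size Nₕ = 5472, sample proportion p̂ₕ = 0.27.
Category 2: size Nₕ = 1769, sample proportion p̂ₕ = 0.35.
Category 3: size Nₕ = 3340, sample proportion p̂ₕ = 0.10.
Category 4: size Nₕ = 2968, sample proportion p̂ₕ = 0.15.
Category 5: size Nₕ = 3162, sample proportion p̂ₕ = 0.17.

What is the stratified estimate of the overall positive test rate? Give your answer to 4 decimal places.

0.2043

N = 5472 + 1769 + 3340 + 2968 + 3162 = 16711.
Overall proportion = Σ (Nₕ/N)·p̂ₕ.
Σ Nₕp̂ₕ = 1477.44 + 619.15 + 334 + 445.2 + 537.54 = 3413.33.
3413.33 / 16711 = 0.204256... → 0.2043.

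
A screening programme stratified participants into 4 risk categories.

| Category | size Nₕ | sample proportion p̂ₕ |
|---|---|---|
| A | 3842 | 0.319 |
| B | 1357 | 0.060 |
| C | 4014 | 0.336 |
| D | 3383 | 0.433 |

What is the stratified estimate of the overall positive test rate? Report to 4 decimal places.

0.3271

Wₕ = Nₕ/N with N = 12596: 0.3050, 0.1077, 0.3187, 0.2686.
p̂_st = 0.3050·0.319 + 0.1077·0.060 + 0.3187·0.336 + 0.2686·0.433 ≈ 0.327133... → 0.3271.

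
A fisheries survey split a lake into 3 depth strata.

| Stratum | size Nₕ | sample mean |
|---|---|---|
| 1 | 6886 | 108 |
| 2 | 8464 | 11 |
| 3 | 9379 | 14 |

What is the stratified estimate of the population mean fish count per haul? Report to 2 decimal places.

N = 24729; weights Wₕ = Nₕ/N = (0.2785, 0.3423, 0.3793).
x̄_st = Σ Wₕ·x̄ₕ = 0.2785·108 + 0.3423·11 + 0.3793·14 ≈ 39.1483...
→ 39.15.

39.15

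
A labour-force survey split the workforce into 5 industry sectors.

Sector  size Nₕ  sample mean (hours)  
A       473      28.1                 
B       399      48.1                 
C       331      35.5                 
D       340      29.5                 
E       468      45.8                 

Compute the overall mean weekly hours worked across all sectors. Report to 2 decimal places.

37.64

N = 473 + 399 + 331 + 340 + 468 = 2011.
Overall mean = Σ (Nₕ/N)·x̄ₕ — weight by population share, not a simple average.
Σ Nₕx̄ₕ = 473·28.1 + 399·48.1 + 331·35.5 + 340·29.5 + 468·45.8 = 13291.3 + 19191.9 + 11750.5 + 10030 + 21434.4 = 75698.1.
Divide by N: 75698.1 / 2011 = 37.6420... → 37.64.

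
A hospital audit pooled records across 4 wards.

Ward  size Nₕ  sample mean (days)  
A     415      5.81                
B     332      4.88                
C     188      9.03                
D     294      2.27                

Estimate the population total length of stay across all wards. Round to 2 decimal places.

A: 415·5.81 = 2411.15
B: 332·4.88 = 1620.16
C: 188·9.03 = 1697.64
D: 294·2.27 = 667.38
τ̂ = Σ Nₕx̄ₕ = 6396.33.

6396.33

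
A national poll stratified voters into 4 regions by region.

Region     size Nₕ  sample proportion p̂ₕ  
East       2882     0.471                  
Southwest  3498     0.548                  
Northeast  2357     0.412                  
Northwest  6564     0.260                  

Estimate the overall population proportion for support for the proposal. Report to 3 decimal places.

0.389

Wₕ = Nₕ/N with N = 15301: 0.1884, 0.2286, 0.1540, 0.4290.
p̂_st = 0.1884·0.471 + 0.2286·0.548 + 0.1540·0.412 + 0.4290·0.260 ≈ 0.38900... → 0.389.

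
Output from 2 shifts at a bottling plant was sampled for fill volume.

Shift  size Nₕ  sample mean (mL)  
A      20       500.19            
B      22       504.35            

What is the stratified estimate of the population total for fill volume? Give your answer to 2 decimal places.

21099.50

Estimate total by summing Nₕ·x̄ₕ over strata.
20·500.19 + 22·504.35 = 10003.8 + 11095.7 = 21099.50.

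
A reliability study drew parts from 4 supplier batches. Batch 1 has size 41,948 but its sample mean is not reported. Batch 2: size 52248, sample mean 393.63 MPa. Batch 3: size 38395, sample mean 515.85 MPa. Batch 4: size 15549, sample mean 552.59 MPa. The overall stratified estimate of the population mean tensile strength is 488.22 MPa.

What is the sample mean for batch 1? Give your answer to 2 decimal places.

556.89

N = 41948 + 52248 + 38395 + 15549 = 148140.
Overall total = μ·N = 488.22·148140 = 72324910.8.
Subtract the known strata: 52248·393.63 + 38395·515.85 + 15549·552.59 = 48964662.9.
Remaining total for batch 1: 72324910.8 − 48964662.9 = 23360247.9.
Divide by its size: 23360247.9 / 41948 = 556.8859... → 556.89.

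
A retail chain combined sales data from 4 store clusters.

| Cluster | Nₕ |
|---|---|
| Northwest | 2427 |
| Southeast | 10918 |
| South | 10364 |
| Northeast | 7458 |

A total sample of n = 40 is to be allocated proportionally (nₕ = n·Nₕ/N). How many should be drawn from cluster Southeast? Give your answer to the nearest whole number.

14

Share of cluster Southeast = 10918/31167 = 0.35031.
Allocate 40 × 0.35031 = 14.012... → 14.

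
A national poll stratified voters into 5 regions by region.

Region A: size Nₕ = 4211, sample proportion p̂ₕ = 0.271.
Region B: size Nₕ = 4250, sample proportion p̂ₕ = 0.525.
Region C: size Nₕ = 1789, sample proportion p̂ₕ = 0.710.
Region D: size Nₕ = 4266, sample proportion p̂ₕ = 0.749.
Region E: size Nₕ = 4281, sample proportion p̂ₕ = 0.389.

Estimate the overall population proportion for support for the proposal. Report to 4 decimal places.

N = 4211 + 4250 + 1789 + 4266 + 4281 = 18797.
Overall proportion = Σ (Nₕ/N)·p̂ₕ.
Σ Nₕp̂ₕ = 1141.181 + 2231.25 + 1270.19 + 3195.234 + 1665.309 = 9503.164.
9503.164 / 18797 = 0.505568... → 0.5056.

0.5056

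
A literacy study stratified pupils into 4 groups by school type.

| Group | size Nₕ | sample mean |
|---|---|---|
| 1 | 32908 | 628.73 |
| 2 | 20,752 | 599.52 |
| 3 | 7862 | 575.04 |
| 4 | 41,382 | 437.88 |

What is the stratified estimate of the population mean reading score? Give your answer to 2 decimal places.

541.99

N = 32908 + 20752 + 7862 + 41382 = 102904.
Overall mean = Σ (Nₕ/N)·x̄ₕ — weight by population share, not a simple average.
Σ Nₕx̄ₕ = 32908·628.73 + 20752·599.52 + 7862·575.04 + 41382·437.88 = 20690246.84 + 12441239.04 + 4520964.48 + 18120350.16 = 55772800.52.
Divide by N: 55772800.52 / 102904 = 541.9887... → 541.99.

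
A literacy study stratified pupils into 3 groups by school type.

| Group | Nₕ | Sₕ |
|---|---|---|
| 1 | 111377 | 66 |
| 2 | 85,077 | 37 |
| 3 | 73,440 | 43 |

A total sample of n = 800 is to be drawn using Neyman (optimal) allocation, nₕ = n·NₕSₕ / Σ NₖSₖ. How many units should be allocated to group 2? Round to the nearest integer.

184

1: NₕSₕ = 111377·66 = 7350882
2: NₕSₕ = 85077·37 = 3147849
3: NₕSₕ = 73440·43 = 3157920
Σ NₕSₕ = 13656651.
n_2 = 800·3147849/13656651 = 184.399... → 184.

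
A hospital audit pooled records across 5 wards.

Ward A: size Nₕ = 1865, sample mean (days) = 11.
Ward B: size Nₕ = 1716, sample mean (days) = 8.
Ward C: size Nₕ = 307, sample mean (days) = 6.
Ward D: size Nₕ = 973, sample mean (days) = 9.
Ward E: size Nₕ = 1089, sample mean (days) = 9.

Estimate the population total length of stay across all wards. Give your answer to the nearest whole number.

Population total = Σ Nₕ·x̄ₕ (each stratum's size times its mean).
1865·11 + 1716·8 + 307·6 + 973·9 + 1089·9 = 20515 + 13728 + 1842 + 8757 + 9801 = 54643.

54643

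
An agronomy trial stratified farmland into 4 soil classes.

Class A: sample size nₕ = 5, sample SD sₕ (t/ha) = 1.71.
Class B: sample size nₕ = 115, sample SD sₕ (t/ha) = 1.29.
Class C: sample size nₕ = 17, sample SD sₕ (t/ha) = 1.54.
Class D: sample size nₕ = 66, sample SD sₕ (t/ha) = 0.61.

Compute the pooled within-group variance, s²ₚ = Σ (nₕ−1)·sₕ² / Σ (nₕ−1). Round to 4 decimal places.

1.3243

A: (5−1)·1.71² = 4·2.9241 = 11.6964
B: (115−1)·1.29² = 114·1.6641 = 189.7074
C: (17−1)·1.54² = 16·2.3716 = 37.9456
D: (66−1)·0.61² = 65·0.3721 = 24.1865
Numerator = 263.5359; denominator = Σ(nₕ−1) = 199.
s²ₚ = 263.5359/199 = 1.324301... → 1.3243.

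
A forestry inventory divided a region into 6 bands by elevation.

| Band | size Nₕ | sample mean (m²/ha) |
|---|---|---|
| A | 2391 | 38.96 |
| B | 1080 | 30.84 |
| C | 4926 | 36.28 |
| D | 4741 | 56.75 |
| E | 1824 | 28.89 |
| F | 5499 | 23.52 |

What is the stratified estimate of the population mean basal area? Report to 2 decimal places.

N = 20461; weights Wₕ = Nₕ/N = (0.1169, 0.0528, 0.2408, 0.2317, 0.0891, 0.2688).
x̄_st = Σ Wₕ·x̄ₕ = 0.1169·38.96 + 0.0528·30.84 + 0.2408·36.28 + 0.2317·56.75 + 0.0891·28.89 + 0.2688·23.52 ≈ 36.9610...
→ 36.96.

36.96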